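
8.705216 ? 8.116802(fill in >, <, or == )>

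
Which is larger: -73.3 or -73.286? -73.286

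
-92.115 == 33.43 False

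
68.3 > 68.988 False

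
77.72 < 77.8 True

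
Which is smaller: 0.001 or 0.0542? 0.001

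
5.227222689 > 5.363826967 False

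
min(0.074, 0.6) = 0.074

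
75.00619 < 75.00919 True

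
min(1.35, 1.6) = 1.35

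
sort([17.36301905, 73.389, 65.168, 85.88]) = [17.36301905, 65.168, 73.389, 85.88]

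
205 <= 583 True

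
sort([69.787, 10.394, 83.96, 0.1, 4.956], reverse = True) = [83.96, 69.787, 10.394, 4.956, 0.1]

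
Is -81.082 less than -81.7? No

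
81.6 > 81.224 True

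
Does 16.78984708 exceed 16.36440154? Yes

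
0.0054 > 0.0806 False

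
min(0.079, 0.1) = 0.079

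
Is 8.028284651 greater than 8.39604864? No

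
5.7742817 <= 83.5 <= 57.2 False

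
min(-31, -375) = -375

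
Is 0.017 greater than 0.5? No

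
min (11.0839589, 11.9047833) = 11.0839589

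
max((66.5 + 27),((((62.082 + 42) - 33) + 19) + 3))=93.5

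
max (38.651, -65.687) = 38.651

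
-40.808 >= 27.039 False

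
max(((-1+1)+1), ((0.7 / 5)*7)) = 1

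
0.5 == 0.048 False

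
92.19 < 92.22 True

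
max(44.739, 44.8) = 44.8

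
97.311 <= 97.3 False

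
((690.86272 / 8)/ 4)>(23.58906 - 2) True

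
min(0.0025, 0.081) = 0.0025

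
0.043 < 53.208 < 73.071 True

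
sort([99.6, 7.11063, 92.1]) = [7.11063, 92.1, 99.6]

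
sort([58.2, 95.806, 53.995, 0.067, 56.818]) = [0.067, 53.995, 56.818, 58.2, 95.806]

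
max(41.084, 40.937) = 41.084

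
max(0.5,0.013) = 0.5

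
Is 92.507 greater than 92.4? Yes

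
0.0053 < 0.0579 True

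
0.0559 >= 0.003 True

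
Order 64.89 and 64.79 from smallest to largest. 64.79,64.89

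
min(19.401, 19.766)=19.401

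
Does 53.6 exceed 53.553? Yes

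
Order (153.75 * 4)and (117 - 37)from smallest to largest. (117 - 37), (153.75 * 4)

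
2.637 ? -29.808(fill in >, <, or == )>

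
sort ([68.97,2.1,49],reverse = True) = [68.97,49,2.1]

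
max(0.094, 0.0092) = 0.094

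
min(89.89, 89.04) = 89.04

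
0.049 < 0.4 True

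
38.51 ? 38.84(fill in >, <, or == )<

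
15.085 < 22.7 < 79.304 True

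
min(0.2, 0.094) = 0.094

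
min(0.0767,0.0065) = 0.0065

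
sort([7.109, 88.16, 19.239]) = [7.109, 19.239, 88.16]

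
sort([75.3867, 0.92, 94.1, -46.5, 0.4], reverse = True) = [94.1, 75.3867, 0.92, 0.4, -46.5]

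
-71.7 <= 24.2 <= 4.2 False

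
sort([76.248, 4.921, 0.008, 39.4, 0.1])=[0.008, 0.1, 4.921, 39.4, 76.248]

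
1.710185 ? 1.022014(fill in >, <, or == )>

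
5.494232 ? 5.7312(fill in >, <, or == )<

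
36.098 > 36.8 False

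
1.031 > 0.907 True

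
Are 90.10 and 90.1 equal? Yes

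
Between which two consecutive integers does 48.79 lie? 48 and 49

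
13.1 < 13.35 True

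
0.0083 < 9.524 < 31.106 True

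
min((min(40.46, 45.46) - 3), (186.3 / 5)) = 37.26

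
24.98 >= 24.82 True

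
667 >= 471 True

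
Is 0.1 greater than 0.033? Yes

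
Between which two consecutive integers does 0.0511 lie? 0 and 1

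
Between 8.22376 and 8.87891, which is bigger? 8.87891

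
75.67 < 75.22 False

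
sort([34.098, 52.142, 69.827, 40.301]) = [34.098, 40.301, 52.142, 69.827]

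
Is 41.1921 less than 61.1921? Yes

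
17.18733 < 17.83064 True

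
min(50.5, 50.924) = 50.5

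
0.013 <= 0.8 True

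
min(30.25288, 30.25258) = 30.25258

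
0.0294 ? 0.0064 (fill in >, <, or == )>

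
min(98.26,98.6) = 98.26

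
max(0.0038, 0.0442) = 0.0442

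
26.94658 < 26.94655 False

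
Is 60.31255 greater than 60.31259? No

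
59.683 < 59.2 False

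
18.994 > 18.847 True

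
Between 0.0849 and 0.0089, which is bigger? 0.0849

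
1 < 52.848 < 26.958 False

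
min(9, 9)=9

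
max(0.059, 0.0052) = 0.059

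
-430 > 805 False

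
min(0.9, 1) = 0.9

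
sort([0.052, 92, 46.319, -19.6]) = [-19.6, 0.052, 46.319, 92]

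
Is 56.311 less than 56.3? No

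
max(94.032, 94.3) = 94.3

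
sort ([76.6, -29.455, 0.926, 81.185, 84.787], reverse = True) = [84.787, 81.185, 76.6, 0.926, -29.455]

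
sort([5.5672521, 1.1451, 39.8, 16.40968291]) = [1.1451, 5.5672521, 16.40968291, 39.8]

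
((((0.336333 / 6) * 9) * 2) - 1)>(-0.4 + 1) False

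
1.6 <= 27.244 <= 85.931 True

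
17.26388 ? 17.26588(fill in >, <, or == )<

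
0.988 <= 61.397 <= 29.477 False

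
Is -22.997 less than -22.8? Yes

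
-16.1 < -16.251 False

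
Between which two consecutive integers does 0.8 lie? 0 and 1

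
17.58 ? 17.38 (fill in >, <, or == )>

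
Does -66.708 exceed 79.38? No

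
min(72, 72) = 72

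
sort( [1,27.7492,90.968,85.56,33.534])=[1,27.7492,33.534,85.56,90.968]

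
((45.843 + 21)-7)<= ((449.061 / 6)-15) True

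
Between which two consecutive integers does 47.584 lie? 47 and 48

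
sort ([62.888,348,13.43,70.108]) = [13.43,62.888,70.108,348]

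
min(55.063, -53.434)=-53.434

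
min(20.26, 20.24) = 20.24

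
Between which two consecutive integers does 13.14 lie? 13 and 14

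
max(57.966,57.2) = 57.966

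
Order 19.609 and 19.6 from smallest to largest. 19.6, 19.609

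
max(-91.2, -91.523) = -91.2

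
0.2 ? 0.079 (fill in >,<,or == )>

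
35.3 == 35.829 False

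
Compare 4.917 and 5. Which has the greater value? 5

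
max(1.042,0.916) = 1.042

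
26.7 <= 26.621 False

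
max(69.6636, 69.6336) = 69.6636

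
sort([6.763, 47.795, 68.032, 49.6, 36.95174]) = [6.763, 36.95174, 47.795, 49.6, 68.032]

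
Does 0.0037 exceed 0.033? No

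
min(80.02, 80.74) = 80.02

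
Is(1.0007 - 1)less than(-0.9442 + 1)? Yes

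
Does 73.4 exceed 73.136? Yes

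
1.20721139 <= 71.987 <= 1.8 False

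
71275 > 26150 True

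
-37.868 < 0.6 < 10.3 True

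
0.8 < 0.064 False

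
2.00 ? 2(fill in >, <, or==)==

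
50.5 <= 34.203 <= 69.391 False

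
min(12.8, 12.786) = 12.786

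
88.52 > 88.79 False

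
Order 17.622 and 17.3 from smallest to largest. 17.3, 17.622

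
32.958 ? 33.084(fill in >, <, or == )<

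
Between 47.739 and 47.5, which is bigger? 47.739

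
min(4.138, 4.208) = 4.138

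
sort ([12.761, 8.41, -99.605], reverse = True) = [12.761, 8.41, -99.605]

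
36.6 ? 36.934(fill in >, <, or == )<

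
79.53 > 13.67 True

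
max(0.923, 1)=1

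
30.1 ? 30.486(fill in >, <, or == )<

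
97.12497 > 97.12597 False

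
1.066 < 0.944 False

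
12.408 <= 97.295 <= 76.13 False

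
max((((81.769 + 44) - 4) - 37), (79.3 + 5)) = 84.769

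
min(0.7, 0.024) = 0.024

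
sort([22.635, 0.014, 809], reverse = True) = [809, 22.635, 0.014]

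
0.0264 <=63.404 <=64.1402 True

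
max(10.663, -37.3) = 10.663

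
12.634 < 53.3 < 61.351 True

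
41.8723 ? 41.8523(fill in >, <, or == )>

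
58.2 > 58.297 False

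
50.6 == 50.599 False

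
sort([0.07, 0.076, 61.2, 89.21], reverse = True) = [89.21, 61.2, 0.076, 0.07]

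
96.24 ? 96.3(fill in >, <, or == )<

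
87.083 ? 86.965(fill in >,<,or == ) >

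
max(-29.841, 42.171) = 42.171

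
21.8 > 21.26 True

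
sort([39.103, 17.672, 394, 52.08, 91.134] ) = [17.672, 39.103, 52.08, 91.134, 394]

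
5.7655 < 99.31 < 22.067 False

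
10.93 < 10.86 False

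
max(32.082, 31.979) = 32.082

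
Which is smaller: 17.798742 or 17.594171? 17.594171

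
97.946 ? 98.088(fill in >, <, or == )<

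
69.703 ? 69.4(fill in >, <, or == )>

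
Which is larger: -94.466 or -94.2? -94.2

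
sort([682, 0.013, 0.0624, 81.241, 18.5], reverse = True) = [682, 81.241, 18.5, 0.0624, 0.013]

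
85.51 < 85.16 False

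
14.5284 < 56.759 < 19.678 False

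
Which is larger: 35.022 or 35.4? 35.4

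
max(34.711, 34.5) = 34.711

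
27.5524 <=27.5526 True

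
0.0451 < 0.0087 False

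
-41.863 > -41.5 False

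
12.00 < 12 False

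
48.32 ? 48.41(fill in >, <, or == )<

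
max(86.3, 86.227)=86.3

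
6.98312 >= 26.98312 False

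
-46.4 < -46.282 True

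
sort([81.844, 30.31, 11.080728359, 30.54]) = [11.080728359, 30.31, 30.54, 81.844]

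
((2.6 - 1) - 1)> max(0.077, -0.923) True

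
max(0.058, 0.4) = 0.4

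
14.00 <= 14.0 True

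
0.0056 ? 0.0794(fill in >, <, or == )<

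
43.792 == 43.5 False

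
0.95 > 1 False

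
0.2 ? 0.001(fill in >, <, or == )>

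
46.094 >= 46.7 False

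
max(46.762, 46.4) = 46.762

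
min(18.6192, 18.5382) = 18.5382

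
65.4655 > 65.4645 True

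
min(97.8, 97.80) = 97.8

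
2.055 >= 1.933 True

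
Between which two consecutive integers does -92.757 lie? -93 and -92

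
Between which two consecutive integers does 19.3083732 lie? 19 and 20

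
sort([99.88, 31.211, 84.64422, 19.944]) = [19.944, 31.211, 84.64422, 99.88]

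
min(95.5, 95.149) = 95.149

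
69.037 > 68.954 True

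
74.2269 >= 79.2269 False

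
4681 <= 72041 True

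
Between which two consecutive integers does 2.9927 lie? 2 and 3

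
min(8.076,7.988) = 7.988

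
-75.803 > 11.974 False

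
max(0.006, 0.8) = 0.8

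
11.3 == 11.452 False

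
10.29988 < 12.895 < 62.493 True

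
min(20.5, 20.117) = 20.117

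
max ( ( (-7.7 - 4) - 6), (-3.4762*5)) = -17.381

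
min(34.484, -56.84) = -56.84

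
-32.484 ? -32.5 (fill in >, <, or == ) >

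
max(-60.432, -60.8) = -60.432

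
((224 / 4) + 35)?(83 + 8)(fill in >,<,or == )==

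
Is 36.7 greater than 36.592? Yes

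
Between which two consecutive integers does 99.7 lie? 99 and 100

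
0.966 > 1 False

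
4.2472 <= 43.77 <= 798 True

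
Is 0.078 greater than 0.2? No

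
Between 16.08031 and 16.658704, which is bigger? 16.658704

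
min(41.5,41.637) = 41.5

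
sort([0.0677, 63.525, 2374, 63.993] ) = [0.0677, 63.525, 63.993, 2374]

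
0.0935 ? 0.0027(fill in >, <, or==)>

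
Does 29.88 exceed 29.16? Yes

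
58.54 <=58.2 False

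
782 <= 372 False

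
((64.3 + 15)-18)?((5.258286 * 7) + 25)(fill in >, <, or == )<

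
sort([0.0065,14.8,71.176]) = [0.0065,14.8,71.176]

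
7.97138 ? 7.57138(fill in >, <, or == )>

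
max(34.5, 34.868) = 34.868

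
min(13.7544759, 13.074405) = 13.074405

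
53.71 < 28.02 False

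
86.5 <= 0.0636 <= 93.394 False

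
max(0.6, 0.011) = 0.6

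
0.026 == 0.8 False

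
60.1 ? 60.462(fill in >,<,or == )<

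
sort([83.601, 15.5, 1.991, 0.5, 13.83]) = [0.5, 1.991, 13.83, 15.5, 83.601]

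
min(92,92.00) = 92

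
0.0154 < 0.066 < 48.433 True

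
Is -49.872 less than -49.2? Yes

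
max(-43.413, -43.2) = -43.2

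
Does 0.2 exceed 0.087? Yes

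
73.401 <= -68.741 False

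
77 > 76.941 True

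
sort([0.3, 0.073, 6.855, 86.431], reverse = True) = [86.431, 6.855, 0.3, 0.073]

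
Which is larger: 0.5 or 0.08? 0.5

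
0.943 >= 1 False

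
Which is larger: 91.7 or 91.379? 91.7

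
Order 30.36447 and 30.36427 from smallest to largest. 30.36427, 30.36447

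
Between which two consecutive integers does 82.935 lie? 82 and 83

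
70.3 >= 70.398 False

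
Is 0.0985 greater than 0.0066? Yes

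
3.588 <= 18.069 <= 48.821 True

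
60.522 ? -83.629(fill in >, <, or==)>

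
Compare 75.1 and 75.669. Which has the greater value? 75.669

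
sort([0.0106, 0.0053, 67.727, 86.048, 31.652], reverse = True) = [86.048, 67.727, 31.652, 0.0106, 0.0053]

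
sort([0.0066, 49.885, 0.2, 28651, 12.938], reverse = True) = [28651, 49.885, 12.938, 0.2, 0.0066]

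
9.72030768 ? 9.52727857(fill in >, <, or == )>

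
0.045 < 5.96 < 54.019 True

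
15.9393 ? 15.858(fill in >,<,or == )>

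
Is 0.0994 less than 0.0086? No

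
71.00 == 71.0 True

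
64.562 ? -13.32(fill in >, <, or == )>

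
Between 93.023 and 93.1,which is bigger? 93.1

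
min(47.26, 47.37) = 47.26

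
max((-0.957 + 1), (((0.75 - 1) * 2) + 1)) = 0.5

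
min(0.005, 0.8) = 0.005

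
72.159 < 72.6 True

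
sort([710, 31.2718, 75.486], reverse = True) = [710, 75.486, 31.2718]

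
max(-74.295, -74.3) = -74.295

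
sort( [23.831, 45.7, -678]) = [-678, 23.831, 45.7]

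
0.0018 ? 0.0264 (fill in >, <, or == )<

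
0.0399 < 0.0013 False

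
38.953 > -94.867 True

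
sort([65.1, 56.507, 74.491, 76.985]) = [56.507, 65.1, 74.491, 76.985]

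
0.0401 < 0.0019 False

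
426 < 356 False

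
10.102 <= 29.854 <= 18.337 False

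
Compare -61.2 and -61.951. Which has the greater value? -61.2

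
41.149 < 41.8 True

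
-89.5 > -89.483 False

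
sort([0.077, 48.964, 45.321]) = [0.077, 45.321, 48.964]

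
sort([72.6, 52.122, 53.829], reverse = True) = [72.6, 53.829, 52.122]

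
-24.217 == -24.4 False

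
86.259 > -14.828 True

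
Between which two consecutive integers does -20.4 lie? -21 and -20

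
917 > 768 True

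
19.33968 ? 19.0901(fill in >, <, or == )>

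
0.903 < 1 True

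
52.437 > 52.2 True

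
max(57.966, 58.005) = 58.005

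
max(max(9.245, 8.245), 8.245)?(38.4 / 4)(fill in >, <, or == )<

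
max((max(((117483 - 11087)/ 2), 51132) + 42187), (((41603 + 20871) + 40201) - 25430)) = 95385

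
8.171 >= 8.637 False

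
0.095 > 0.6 False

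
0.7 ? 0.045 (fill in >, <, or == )>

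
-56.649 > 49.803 False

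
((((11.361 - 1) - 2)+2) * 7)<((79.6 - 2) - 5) True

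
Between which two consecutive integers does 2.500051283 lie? 2 and 3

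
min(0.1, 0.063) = 0.063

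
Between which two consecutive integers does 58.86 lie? 58 and 59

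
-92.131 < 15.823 True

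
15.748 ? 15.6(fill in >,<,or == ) >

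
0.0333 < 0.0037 False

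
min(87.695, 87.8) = 87.695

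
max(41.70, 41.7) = 41.7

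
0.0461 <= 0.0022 False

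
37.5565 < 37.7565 True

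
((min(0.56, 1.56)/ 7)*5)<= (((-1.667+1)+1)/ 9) False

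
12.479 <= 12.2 False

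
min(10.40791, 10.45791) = 10.40791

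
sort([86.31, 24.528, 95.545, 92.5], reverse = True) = [95.545, 92.5, 86.31, 24.528]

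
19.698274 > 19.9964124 False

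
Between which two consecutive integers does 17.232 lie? 17 and 18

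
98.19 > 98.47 False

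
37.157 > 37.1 True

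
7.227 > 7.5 False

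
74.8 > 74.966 False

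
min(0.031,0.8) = 0.031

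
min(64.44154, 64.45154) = 64.44154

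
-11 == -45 False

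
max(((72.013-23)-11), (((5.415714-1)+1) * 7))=38.013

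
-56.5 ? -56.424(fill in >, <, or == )<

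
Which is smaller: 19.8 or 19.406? 19.406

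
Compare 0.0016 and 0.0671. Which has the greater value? 0.0671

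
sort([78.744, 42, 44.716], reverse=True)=[78.744, 44.716, 42]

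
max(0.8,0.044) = 0.8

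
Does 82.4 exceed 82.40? No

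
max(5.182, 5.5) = 5.5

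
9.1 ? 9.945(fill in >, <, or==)<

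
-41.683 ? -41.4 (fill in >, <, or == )<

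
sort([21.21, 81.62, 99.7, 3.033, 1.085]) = [1.085, 3.033, 21.21, 81.62, 99.7]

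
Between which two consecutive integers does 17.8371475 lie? 17 and 18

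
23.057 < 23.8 True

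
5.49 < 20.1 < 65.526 True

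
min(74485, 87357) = 74485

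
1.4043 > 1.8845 False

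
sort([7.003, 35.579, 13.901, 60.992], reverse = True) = [60.992, 35.579, 13.901, 7.003]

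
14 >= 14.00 True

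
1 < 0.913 False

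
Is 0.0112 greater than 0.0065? Yes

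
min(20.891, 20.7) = 20.7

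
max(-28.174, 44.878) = 44.878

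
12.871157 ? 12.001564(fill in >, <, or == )>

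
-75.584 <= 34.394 True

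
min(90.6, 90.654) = 90.6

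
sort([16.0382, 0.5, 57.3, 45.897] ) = [0.5, 16.0382, 45.897, 57.3]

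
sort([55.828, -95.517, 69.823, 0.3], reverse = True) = [69.823, 55.828, 0.3, -95.517]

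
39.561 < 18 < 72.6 False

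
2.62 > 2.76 False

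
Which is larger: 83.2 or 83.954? 83.954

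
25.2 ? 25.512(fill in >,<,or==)<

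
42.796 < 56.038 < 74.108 True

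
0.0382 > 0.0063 True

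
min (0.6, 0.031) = 0.031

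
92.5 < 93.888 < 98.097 True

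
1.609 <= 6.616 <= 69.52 True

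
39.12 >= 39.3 False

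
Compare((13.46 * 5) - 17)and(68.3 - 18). They are equal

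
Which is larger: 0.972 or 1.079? 1.079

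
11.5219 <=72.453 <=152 True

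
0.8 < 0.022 False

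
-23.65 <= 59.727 True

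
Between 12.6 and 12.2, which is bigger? 12.6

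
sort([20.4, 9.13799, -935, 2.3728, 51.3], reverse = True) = [51.3, 20.4, 9.13799, 2.3728, -935]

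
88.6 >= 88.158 True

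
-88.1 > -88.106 True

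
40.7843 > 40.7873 False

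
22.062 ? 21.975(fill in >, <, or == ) >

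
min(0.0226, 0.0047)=0.0047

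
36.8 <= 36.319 False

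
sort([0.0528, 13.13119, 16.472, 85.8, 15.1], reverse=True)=[85.8, 16.472, 15.1, 13.13119, 0.0528]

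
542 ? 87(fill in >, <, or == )>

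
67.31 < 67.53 True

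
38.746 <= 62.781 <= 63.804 True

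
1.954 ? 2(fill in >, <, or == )<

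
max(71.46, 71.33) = 71.46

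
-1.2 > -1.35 True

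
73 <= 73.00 True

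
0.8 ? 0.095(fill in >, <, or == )>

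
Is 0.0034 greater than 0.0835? No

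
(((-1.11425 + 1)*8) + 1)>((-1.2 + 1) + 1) False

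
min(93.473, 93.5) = 93.473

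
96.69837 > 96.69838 False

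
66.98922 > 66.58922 True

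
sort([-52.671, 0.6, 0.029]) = [-52.671, 0.029, 0.6]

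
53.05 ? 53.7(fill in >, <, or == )<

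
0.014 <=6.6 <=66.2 True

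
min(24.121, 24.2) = 24.121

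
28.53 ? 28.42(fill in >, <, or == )>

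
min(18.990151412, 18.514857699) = 18.514857699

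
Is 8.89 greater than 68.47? No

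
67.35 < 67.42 True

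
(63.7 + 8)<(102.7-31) False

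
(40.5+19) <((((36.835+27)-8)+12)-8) True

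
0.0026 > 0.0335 False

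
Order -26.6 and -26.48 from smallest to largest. -26.6, -26.48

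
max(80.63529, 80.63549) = 80.63549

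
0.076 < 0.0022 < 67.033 False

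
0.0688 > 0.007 True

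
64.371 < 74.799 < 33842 True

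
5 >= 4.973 True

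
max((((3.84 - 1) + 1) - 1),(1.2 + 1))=2.84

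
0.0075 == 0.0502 False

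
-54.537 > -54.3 False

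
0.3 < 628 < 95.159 False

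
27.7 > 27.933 False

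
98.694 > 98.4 True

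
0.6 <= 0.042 False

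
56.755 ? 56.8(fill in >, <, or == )<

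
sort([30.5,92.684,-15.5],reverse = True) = [92.684,30.5,-15.5]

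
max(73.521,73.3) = 73.521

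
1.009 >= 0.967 True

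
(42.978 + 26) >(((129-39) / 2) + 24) False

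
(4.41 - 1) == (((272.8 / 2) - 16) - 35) False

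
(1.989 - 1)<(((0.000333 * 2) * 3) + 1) True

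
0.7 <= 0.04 False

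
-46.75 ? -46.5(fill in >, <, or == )<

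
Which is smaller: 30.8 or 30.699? 30.699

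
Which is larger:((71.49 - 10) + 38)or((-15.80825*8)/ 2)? ((71.49 - 10) + 38)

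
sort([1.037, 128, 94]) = [1.037, 94, 128]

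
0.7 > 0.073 True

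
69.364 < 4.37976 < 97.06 False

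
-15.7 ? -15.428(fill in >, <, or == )<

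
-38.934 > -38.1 False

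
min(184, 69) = 69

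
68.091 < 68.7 True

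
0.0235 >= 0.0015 True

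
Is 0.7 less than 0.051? No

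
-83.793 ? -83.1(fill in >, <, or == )<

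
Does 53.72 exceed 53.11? Yes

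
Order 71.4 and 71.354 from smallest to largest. 71.354, 71.4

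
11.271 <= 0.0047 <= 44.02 False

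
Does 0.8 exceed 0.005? Yes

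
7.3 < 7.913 True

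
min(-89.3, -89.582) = -89.582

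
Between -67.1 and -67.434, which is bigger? -67.1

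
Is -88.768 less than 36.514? Yes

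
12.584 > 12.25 True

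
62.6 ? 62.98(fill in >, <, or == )<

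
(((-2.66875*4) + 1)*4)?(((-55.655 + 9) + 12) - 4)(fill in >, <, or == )<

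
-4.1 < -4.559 False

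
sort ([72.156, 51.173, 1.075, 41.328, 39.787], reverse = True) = [72.156, 51.173, 41.328, 39.787, 1.075]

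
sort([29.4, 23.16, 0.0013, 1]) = [0.0013, 1, 23.16, 29.4]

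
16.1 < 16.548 True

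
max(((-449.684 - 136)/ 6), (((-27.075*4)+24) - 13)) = -97.3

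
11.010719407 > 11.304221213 False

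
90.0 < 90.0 False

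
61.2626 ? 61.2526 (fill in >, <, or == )>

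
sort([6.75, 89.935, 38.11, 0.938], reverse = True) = [89.935, 38.11, 6.75, 0.938]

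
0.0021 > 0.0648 False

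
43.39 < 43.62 True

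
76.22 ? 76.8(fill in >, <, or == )<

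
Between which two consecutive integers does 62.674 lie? 62 and 63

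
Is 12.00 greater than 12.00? No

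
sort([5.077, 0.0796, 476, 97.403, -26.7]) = [-26.7, 0.0796, 5.077, 97.403, 476]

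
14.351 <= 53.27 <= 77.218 True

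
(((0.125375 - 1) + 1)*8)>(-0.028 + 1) True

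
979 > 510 True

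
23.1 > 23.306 False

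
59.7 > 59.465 True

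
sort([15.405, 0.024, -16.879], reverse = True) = [15.405, 0.024, -16.879]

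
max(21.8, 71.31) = 71.31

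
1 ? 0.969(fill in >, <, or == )>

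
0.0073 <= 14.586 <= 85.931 True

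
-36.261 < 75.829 True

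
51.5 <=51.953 True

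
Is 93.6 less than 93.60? No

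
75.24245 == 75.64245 False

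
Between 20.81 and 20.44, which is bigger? 20.81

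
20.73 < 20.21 False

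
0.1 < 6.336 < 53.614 True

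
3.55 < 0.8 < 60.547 False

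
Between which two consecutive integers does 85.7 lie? 85 and 86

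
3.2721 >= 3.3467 False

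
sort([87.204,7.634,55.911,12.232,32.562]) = [7.634,12.232,32.562,55.911,87.204]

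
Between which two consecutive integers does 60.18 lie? 60 and 61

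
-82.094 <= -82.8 False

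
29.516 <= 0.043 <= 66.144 False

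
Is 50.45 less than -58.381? No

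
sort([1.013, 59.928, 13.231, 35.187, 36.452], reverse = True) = [59.928, 36.452, 35.187, 13.231, 1.013]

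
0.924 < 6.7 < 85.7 True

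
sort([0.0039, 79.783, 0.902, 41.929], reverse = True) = [79.783, 41.929, 0.902, 0.0039]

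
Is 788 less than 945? Yes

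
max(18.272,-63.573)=18.272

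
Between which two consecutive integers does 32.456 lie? 32 and 33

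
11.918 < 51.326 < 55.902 True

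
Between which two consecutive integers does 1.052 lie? 1 and 2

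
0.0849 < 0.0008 False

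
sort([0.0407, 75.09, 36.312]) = [0.0407, 36.312, 75.09]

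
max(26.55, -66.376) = 26.55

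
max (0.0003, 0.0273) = 0.0273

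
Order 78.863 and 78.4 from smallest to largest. 78.4, 78.863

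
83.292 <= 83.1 False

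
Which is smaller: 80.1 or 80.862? 80.1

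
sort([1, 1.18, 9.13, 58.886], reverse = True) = [58.886, 9.13, 1.18, 1]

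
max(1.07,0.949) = 1.07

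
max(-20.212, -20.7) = -20.212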